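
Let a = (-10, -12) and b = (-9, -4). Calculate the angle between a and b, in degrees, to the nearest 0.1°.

a · b = (-10)·(-9) + (-12)·(-4) = 90 + 48 = 138
|a|² = 100 + 144 = 244,  |a| = √244 ≈ 15.620499
|b|² = 81 + 16 = 97,  |b| = √97 ≈ 9.848858
cos θ = 138 / (15.620499 · 9.848858) ≈ 0.89701
θ = arccos(0.89701) ≈ 26.2°

26.2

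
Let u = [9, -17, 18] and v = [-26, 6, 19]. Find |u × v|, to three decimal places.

i: (-17)·19 - 18·6 = -323 - 108 = -431
j: 18·(-26) - 9·19 = -468 - 171 = -639
k: 9·6 - (-17)·(-26) = 54 - 442 = -388
u × v = (-431, -639, -388)
|u × v| = √((-431)² + (-639)² + (-388)²) = √744626 ≈ 862.9171

862.917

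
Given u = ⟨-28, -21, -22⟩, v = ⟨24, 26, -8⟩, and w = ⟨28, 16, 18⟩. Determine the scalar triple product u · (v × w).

4656

v × w:
i: 26·18 - (-8)·16 = 468 - (-128) = 596
j: (-8)·28 - 24·18 = -224 - 432 = -656
k: 24·16 - 26·28 = 384 - 728 = -344
v × w = (596, -656, -344)
u · (v × w) = (-28)·596 + (-21)·(-656) + (-22)·(-344) = -16688 + 13776 + 7568 = 4656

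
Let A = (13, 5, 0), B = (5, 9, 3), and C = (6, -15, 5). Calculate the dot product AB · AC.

AB = B − A = (-8, 4, 3)
AC = C − A = (-7, -20, 5)
AB · AC = (-8)·(-7) + 4·(-20) + 3·5 = 56 - 80 + 15 = -9

-9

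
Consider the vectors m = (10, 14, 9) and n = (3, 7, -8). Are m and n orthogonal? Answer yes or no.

m · n = 10·3 + 14·7 + 9·(-8) = 30 + 98 - 72 = 56
Nonzero, so the vectors are not orthogonal.

no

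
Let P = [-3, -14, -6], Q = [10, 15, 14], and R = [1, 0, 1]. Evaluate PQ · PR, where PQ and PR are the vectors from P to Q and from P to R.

598

PQ = Q − P = (13, 29, 20)
PR = R − P = (4, 14, 7)
PQ · PR = 13·4 + 29·14 + 20·7 = 52 + 406 + 140 = 598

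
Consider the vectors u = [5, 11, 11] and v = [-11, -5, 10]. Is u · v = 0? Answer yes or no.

yes

u · v = 5·(-11) + 11·(-5) + 11·10 = -55 - 55 + 110 = 0
Zero, so the vectors are orthogonal.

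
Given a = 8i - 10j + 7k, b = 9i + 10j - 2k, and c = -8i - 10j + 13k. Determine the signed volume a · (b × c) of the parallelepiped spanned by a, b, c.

b × c:
i: 10·13 - (-2)·(-10) = 130 - 20 = 110
j: (-2)·(-8) - 9·13 = 16 - 117 = -101
k: 9·(-10) - 10·(-8) = -90 - (-80) = -10
b × c = (110, -101, -10)
a · (b × c) = 8·110 + (-10)·(-101) + 7·(-10) = 880 + 1010 - 70 = 1820

1820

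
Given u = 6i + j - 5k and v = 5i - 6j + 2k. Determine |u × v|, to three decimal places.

i: 1·2 - (-5)·(-6) = 2 - 30 = -28
j: (-5)·5 - 6·2 = -25 - 12 = -37
k: 6·(-6) - 1·5 = -36 - 5 = -41
u × v = (-28, -37, -41)
|u × v| = √((-28)² + (-37)² + (-41)²) = √3834 ≈ 61.9193

61.919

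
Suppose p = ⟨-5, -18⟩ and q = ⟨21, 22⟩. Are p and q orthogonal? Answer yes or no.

no

p · q = (-5)·21 + (-18)·22 = -105 - 396 = -501
Nonzero, so the vectors are not orthogonal.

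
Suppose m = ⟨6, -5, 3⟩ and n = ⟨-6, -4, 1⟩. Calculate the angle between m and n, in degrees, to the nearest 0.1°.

102.3

m · n = 6·(-6) + (-5)·(-4) + 3·1 = -36 + 20 + 3 = -13
|m|² = 36 + 25 + 9 = 70,  |m| = √70 ≈ 8.366600
|n|² = 36 + 16 + 1 = 53,  |n| = √53 ≈ 7.280110
cos θ = -13 / (8.366600 · 7.280110) ≈ -0.21343
θ = arccos(-0.21343) ≈ 102.3°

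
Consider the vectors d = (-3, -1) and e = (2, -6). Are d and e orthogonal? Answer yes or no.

d · e = (-3)·2 + (-1)·(-6) = -6 + 6 = 0
Zero, so the vectors are orthogonal.

yes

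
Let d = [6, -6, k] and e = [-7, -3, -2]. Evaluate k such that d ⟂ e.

d · e = 6·(-7) + (-6)·(-3) + k·(-2) = -24 - 2k
Set equal to 0: -2k = 24, so k = -12.

-12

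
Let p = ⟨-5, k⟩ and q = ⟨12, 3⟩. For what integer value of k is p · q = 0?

20

p · q = (-5)·12 + k·3 = -60 + 3k
Set equal to 0: 3k = 60, so k = 20.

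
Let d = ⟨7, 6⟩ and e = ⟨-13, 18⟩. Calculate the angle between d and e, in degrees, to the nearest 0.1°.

85.2

d · e = 7·(-13) + 6·18 = -91 + 108 = 17
|d|² = 49 + 36 = 85,  |d| = √85 ≈ 9.219544
|e|² = 169 + 324 = 493,  |e| = √493 ≈ 22.203603
cos θ = 17 / (9.219544 · 22.203603) ≈ 0.08305
θ = arccos(0.08305) ≈ 85.2°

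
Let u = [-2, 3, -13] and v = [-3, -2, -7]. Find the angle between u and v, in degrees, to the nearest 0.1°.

u · v = (-2)·(-3) + 3·(-2) + (-13)·(-7) = 6 - 6 + 91 = 91
|u|² = 4 + 9 + 169 = 182,  |u| = √182 ≈ 13.490738
|v|² = 9 + 4 + 49 = 62,  |v| = √62 ≈ 7.874008
cos θ = 91 / (13.490738 · 7.874008) ≈ 0.85666
θ = arccos(0.85666) ≈ 31.1°

31.1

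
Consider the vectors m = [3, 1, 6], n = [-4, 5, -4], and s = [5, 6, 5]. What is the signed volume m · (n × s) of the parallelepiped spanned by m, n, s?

n × s:
i: 5·5 - (-4)·6 = 25 - (-24) = 49
j: (-4)·5 - (-4)·5 = -20 - (-20) = 0
k: (-4)·6 - 5·5 = -24 - 25 = -49
n × s = (49, 0, -49)
m · (n × s) = 3·49 + 1·0 + 6·(-49) = 147 + 0 - 294 = -147

-147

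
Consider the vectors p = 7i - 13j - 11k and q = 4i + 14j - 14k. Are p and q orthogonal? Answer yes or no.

p · q = 7·4 + (-13)·14 + (-11)·(-14) = 28 - 182 + 154 = 0
Zero, so the vectors are orthogonal.

yes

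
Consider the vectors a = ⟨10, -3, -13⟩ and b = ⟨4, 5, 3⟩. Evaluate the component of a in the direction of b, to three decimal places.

-1.980

a · b = 10·4 + (-3)·5 + (-13)·3 = 40 - 15 - 39 = -14
|b| = √(16 + 25 + 9) = √50 ≈ 7.0711
comp_b a = -14 / √50 ≈ -1.980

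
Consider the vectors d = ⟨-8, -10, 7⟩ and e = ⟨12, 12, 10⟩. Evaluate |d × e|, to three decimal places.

i: (-10)·10 - 7·12 = -100 - 84 = -184
j: 7·12 - (-8)·10 = 84 - (-80) = 164
k: (-8)·12 - (-10)·12 = -96 - (-120) = 24
d × e = (-184, 164, 24)
|d × e| = √((-184)² + 164² + 24²) = √61328 ≈ 247.6449

247.645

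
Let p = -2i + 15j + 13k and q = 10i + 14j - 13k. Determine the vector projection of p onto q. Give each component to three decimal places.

p · q = (-2)·10 + 15·14 + 13·(-13) = -20 + 210 - 169 = 21
|q|² = 100 + 196 + 169 = 465
proj_q p = (21/465) · (10, 14, -13) ≈ (0.452, 0.632, -0.587)

(0.452, 0.632, -0.587)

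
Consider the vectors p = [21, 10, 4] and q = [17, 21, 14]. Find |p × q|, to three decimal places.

357.286

i: 10·14 - 4·21 = 140 - 84 = 56
j: 4·17 - 21·14 = 68 - 294 = -226
k: 21·21 - 10·17 = 441 - 170 = 271
p × q = (56, -226, 271)
|p × q| = √(56² + (-226)² + 271²) = √127653 ≈ 357.2856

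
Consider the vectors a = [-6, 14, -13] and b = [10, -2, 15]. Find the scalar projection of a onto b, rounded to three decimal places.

-15.602

a · b = (-6)·10 + 14·(-2) + (-13)·15 = -60 - 28 - 195 = -283
|b| = √(100 + 4 + 225) = √329 ≈ 18.1384
comp_b a = -283 / √329 ≈ -15.602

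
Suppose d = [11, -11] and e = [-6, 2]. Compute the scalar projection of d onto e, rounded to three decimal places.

d · e = 11·(-6) + (-11)·2 = -66 - 22 = -88
|e| = √(36 + 4) = √40 ≈ 6.3246
comp_e d = -88 / √40 ≈ -13.914

-13.914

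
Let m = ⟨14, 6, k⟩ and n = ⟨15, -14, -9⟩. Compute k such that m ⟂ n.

m · n = 14·15 + 6·(-14) + k·(-9) = 126 - 9k
Set equal to 0: -9k = -126, so k = 14.

14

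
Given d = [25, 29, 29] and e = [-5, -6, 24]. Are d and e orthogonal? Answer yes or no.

d · e = 25·(-5) + 29·(-6) + 29·24 = -125 - 174 + 696 = 397
Nonzero, so the vectors are not orthogonal.

no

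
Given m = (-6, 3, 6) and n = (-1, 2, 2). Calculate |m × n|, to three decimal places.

12.369

i: 3·2 - 6·2 = 6 - 12 = -6
j: 6·(-1) - (-6)·2 = -6 - (-12) = 6
k: (-6)·2 - 3·(-1) = -12 - (-3) = -9
m × n = (-6, 6, -9)
|m × n| = √((-6)² + 6² + (-9)²) = √153 ≈ 12.3693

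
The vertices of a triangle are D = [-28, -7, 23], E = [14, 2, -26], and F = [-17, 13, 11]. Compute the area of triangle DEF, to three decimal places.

572.427

DE = (42, 9, -49),  DF = (11, 20, -12)
i: 9·(-12) - (-49)·20 = -108 - (-980) = 872
j: (-49)·11 - 42·(-12) = -539 - (-504) = -35
k: 42·20 - 9·11 = 840 - 99 = 741
DE × DF = (872, -35, 741)
|DE × DF| = √1310690 ≈ 1144.8537
area = ½ · 1144.8537 ≈ 572.427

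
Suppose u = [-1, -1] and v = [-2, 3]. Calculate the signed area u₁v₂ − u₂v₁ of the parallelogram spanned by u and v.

-5

(-1)·3 - (-1)·(-2) = -3 - 2 = -5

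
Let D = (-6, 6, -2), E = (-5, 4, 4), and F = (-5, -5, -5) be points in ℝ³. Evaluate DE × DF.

(72, 9, -9)

DE = (1, -2, 6)
DF = (1, -11, -3)
i: (-2)·(-3) - 6·(-11) = 6 - (-66) = 72
j: 6·1 - 1·(-3) = 6 - (-3) = 9
k: 1·(-11) - (-2)·1 = -11 - (-2) = -9
DE × DF = (72, 9, -9)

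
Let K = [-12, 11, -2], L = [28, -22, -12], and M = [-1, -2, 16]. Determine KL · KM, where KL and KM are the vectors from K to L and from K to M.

689

KL = L − K = (40, -33, -10)
KM = M − K = (11, -13, 18)
KL · KM = 40·11 + (-33)·(-13) + (-10)·18 = 440 + 429 - 180 = 689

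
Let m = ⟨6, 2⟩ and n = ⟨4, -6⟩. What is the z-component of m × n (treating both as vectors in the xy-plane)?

-44

6·(-6) - 2·4 = -36 - 8 = -44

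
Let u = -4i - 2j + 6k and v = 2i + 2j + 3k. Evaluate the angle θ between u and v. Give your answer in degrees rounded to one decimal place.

78.8

u · v = (-4)·2 + (-2)·2 + 6·3 = -8 - 4 + 18 = 6
|u|² = 16 + 4 + 36 = 56,  |u| = √56 ≈ 7.483315
|v|² = 4 + 4 + 9 = 17,  |v| = √17 ≈ 4.123106
cos θ = 6 / (7.483315 · 4.123106) ≈ 0.19446
θ = arccos(0.19446) ≈ 78.8°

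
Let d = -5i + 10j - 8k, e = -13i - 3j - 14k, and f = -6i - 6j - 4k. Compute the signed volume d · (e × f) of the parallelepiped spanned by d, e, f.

200

e × f:
i: (-3)·(-4) - (-14)·(-6) = 12 - 84 = -72
j: (-14)·(-6) - (-13)·(-4) = 84 - 52 = 32
k: (-13)·(-6) - (-3)·(-6) = 78 - 18 = 60
e × f = (-72, 32, 60)
d · (e × f) = (-5)·(-72) + 10·32 + (-8)·60 = 360 + 320 - 480 = 200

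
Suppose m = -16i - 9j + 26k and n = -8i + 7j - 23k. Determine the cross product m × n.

(25, -576, -184)

i: (-9)·(-23) - 26·7 = 207 - 182 = 25
j: 26·(-8) - (-16)·(-23) = -208 - 368 = -576
k: (-16)·7 - (-9)·(-8) = -112 - 72 = -184
m × n = (25, -576, -184)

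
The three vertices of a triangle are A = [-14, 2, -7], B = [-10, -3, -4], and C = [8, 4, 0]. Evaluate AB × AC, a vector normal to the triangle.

(-41, 38, 118)

AB = (4, -5, 3)
AC = (22, 2, 7)
i: (-5)·7 - 3·2 = -35 - 6 = -41
j: 3·22 - 4·7 = 66 - 28 = 38
k: 4·2 - (-5)·22 = 8 - (-110) = 118
AB × AC = (-41, 38, 118)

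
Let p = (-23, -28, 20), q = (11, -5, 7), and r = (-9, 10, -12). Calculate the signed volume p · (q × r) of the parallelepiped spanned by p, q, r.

q × r:
i: (-5)·(-12) - 7·10 = 60 - 70 = -10
j: 7·(-9) - 11·(-12) = -63 - (-132) = 69
k: 11·10 - (-5)·(-9) = 110 - 45 = 65
q × r = (-10, 69, 65)
p · (q × r) = (-23)·(-10) + (-28)·69 + 20·65 = 230 - 1932 + 1300 = -402

-402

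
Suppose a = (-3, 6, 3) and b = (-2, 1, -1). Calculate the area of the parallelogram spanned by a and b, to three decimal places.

15.588

i: 6·(-1) - 3·1 = -6 - 3 = -9
j: 3·(-2) - (-3)·(-1) = -6 - 3 = -9
k: (-3)·1 - 6·(-2) = -3 - (-12) = 9
a × b = (-9, -9, 9)
|a × b| = √((-9)² + (-9)² + 9²) = √243 ≈ 15.5885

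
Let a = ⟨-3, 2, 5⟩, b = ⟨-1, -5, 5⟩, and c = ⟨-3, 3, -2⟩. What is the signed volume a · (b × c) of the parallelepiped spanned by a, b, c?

b × c:
i: (-5)·(-2) - 5·3 = 10 - 15 = -5
j: 5·(-3) - (-1)·(-2) = -15 - 2 = -17
k: (-1)·3 - (-5)·(-3) = -3 - 15 = -18
b × c = (-5, -17, -18)
a · (b × c) = (-3)·(-5) + 2·(-17) + 5·(-18) = 15 - 34 - 90 = -109

-109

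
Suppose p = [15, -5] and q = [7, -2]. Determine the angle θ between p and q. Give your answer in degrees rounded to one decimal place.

p · q = 15·7 + (-5)·(-2) = 105 + 10 = 115
|p|² = 225 + 25 = 250,  |p| = √250 ≈ 15.811388
|q|² = 49 + 4 = 53,  |q| = √53 ≈ 7.280110
cos θ = 115 / (15.811388 · 7.280110) ≈ 0.99906
θ = arccos(0.99906) ≈ 2.5°

2.5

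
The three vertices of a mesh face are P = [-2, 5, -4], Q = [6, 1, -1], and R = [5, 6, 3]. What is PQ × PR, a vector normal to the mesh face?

(-31, -35, 36)

PQ = (8, -4, 3)
PR = (7, 1, 7)
i: (-4)·7 - 3·1 = -28 - 3 = -31
j: 3·7 - 8·7 = 21 - 56 = -35
k: 8·1 - (-4)·7 = 8 - (-28) = 36
PQ × PR = (-31, -35, 36)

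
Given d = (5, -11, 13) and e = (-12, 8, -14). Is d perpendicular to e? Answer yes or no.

d · e = 5·(-12) + (-11)·8 + 13·(-14) = -60 - 88 - 182 = -330
Nonzero, so the vectors are not orthogonal.

no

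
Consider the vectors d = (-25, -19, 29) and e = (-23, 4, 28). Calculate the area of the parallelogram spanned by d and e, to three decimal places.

842.236

i: (-19)·28 - 29·4 = -532 - 116 = -648
j: 29·(-23) - (-25)·28 = -667 - (-700) = 33
k: (-25)·4 - (-19)·(-23) = -100 - 437 = -537
d × e = (-648, 33, -537)
|d × e| = √((-648)² + 33² + (-537)²) = √709362 ≈ 842.2363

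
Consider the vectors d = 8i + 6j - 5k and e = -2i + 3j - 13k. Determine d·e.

d · e = 8·(-2) + 6·3 + (-5)·(-13) = -16 + 18 + 65 = 67

67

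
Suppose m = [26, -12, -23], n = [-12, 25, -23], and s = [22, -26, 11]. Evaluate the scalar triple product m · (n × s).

n × s:
i: 25·11 - (-23)·(-26) = 275 - 598 = -323
j: (-23)·22 - (-12)·11 = -506 - (-132) = -374
k: (-12)·(-26) - 25·22 = 312 - 550 = -238
n × s = (-323, -374, -238)
m · (n × s) = 26·(-323) + (-12)·(-374) + (-23)·(-238) = -8398 + 4488 + 5474 = 1564

1564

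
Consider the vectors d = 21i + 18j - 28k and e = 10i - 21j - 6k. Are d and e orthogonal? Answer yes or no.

d · e = 21·10 + 18·(-21) + (-28)·(-6) = 210 - 378 + 168 = 0
Zero, so the vectors are orthogonal.

yes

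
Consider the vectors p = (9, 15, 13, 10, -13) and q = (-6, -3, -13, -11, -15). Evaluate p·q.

p · q = 9·(-6) + 15·(-3) + 13·(-13) + 10·(-11) + (-13)·(-15) = -54 - 45 - 169 - 110 + 195 = -183

-183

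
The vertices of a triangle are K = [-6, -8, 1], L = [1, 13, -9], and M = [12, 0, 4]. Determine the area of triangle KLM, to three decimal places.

KL = (7, 21, -10),  KM = (18, 8, 3)
i: 21·3 - (-10)·8 = 63 - (-80) = 143
j: (-10)·18 - 7·3 = -180 - 21 = -201
k: 7·8 - 21·18 = 56 - 378 = -322
KL × KM = (143, -201, -322)
|KL × KM| = √164534 ≈ 405.6279
area = ½ · 405.6279 ≈ 202.814

202.814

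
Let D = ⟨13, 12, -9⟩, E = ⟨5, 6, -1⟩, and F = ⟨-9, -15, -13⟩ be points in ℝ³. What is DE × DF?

(240, -208, 84)

DE = (-8, -6, 8)
DF = (-22, -27, -4)
i: (-6)·(-4) - 8·(-27) = 24 - (-216) = 240
j: 8·(-22) - (-8)·(-4) = -176 - 32 = -208
k: (-8)·(-27) - (-6)·(-22) = 216 - 132 = 84
DE × DF = (240, -208, 84)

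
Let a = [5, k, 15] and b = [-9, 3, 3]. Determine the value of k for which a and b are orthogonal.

0

a · b = 5·(-9) + k·3 + 15·3 = 0 + 3k
Set equal to 0: 3k = 0, so k = 0.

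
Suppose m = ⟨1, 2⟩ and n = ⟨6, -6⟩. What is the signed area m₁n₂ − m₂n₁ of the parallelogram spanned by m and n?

-18

1·(-6) - 2·6 = -6 - 12 = -18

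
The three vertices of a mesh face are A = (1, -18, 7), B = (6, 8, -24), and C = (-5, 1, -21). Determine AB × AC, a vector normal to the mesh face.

AB = (5, 26, -31)
AC = (-6, 19, -28)
i: 26·(-28) - (-31)·19 = -728 - (-589) = -139
j: (-31)·(-6) - 5·(-28) = 186 - (-140) = 326
k: 5·19 - 26·(-6) = 95 - (-156) = 251
AB × AC = (-139, 326, 251)

(-139, 326, 251)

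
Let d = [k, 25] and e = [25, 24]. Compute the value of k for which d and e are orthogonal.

-24

d · e = k·25 + 25·24 = 600 + 25k
Set equal to 0: 25k = -600, so k = -24.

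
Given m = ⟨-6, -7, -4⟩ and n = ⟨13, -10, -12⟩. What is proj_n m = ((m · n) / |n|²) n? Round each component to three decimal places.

(1.259, -0.969, -1.162)

m · n = (-6)·13 + (-7)·(-10) + (-4)·(-12) = -78 + 70 + 48 = 40
|n|² = 169 + 100 + 144 = 413
proj_n m = (40/413) · (13, -10, -12) ≈ (1.259, -0.969, -1.162)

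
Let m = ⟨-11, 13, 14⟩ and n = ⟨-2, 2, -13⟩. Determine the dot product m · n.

-134

m · n = (-11)·(-2) + 13·2 + 14·(-13) = 22 + 26 - 182 = -134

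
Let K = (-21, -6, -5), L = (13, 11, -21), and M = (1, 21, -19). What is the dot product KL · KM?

1431

KL = L − K = (34, 17, -16)
KM = M − K = (22, 27, -14)
KL · KM = 34·22 + 17·27 + (-16)·(-14) = 748 + 459 + 224 = 1431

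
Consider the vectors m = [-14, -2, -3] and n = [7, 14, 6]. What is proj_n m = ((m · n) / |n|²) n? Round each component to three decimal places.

m · n = (-14)·7 + (-2)·14 + (-3)·6 = -98 - 28 - 18 = -144
|n|² = 49 + 196 + 36 = 281
proj_n m = (-144/281) · (7, 14, 6) ≈ (-3.587, -7.174, -3.075)

(-3.587, -7.174, -3.075)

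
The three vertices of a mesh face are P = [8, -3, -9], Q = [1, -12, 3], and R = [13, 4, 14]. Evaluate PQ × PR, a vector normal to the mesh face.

PQ = (-7, -9, 12)
PR = (5, 7, 23)
i: (-9)·23 - 12·7 = -207 - 84 = -291
j: 12·5 - (-7)·23 = 60 - (-161) = 221
k: (-7)·7 - (-9)·5 = -49 - (-45) = -4
PQ × PR = (-291, 221, -4)

(-291, 221, -4)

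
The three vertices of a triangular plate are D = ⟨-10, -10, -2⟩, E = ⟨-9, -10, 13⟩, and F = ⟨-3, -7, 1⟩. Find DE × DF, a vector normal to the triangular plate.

(-45, 102, 3)

DE = (1, 0, 15)
DF = (7, 3, 3)
i: 0·3 - 15·3 = 0 - 45 = -45
j: 15·7 - 1·3 = 105 - 3 = 102
k: 1·3 - 0·7 = 3 - 0 = 3
DE × DF = (-45, 102, 3)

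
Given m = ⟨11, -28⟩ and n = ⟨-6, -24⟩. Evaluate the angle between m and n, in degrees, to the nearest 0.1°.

m · n = 11·(-6) + (-28)·(-24) = -66 + 672 = 606
|m|² = 121 + 784 = 905,  |m| = √905 ≈ 30.083218
|n|² = 36 + 576 = 612,  |n| = √612 ≈ 24.738634
cos θ = 606 / (30.083218 · 24.738634) ≈ 0.81428
θ = arccos(0.81428) ≈ 35.5°

35.5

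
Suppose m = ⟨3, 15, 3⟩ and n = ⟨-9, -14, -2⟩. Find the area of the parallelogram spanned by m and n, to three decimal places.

i: 15·(-2) - 3·(-14) = -30 - (-42) = 12
j: 3·(-9) - 3·(-2) = -27 - (-6) = -21
k: 3·(-14) - 15·(-9) = -42 - (-135) = 93
m × n = (12, -21, 93)
|m × n| = √(12² + (-21)² + 93²) = √9234 ≈ 96.0937

96.094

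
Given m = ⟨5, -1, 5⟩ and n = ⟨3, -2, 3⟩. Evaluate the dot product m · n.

m · n = 5·3 + (-1)·(-2) + 5·3 = 15 + 2 + 15 = 32

32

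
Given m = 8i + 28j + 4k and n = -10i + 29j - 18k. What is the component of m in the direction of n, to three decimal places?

18.557

m · n = 8·(-10) + 28·29 + 4·(-18) = -80 + 812 - 72 = 660
|n| = √(100 + 841 + 324) = √1265 ≈ 35.5668
comp_n m = 660 / √1265 ≈ 18.557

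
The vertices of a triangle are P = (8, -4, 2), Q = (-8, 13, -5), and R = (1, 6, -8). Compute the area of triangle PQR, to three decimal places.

77.463

PQ = (-16, 17, -7),  PR = (-7, 10, -10)
i: 17·(-10) - (-7)·10 = -170 - (-70) = -100
j: (-7)·(-7) - (-16)·(-10) = 49 - 160 = -111
k: (-16)·10 - 17·(-7) = -160 - (-119) = -41
PQ × PR = (-100, -111, -41)
|PQ × PR| = √24002 ≈ 154.9258
area = ½ · 154.9258 ≈ 77.463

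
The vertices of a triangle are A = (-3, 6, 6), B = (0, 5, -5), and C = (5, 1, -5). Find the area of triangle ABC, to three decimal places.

AB = (3, -1, -11),  AC = (8, -5, -11)
i: (-1)·(-11) - (-11)·(-5) = 11 - 55 = -44
j: (-11)·8 - 3·(-11) = -88 - (-33) = -55
k: 3·(-5) - (-1)·8 = -15 - (-8) = -7
AB × AC = (-44, -55, -7)
|AB × AC| = √5010 ≈ 70.7814
area = ½ · 70.7814 ≈ 35.391

35.391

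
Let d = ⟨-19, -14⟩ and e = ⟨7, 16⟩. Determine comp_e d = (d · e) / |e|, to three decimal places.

d · e = (-19)·7 + (-14)·16 = -133 - 224 = -357
|e| = √(49 + 256) = √305 ≈ 17.4642
comp_e d = -357 / √305 ≈ -20.442

-20.442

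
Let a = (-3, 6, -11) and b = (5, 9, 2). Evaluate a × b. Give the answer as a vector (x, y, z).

i: 6·2 - (-11)·9 = 12 - (-99) = 111
j: (-11)·5 - (-3)·2 = -55 - (-6) = -49
k: (-3)·9 - 6·5 = -27 - 30 = -57
a × b = (111, -49, -57)

(111, -49, -57)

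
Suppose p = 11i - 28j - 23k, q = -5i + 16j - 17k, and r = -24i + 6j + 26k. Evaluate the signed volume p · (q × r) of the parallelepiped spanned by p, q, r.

-17508

q × r:
i: 16·26 - (-17)·6 = 416 - (-102) = 518
j: (-17)·(-24) - (-5)·26 = 408 - (-130) = 538
k: (-5)·6 - 16·(-24) = -30 - (-384) = 354
q × r = (518, 538, 354)
p · (q × r) = 11·518 + (-28)·538 + (-23)·354 = 5698 - 15064 - 8142 = -17508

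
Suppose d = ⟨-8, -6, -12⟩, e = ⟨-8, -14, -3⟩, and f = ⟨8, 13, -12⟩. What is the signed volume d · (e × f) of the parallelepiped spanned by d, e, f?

e × f:
i: (-14)·(-12) - (-3)·13 = 168 - (-39) = 207
j: (-3)·8 - (-8)·(-12) = -24 - 96 = -120
k: (-8)·13 - (-14)·8 = -104 - (-112) = 8
e × f = (207, -120, 8)
d · (e × f) = (-8)·207 + (-6)·(-120) + (-12)·8 = -1656 + 720 - 96 = -1032

-1032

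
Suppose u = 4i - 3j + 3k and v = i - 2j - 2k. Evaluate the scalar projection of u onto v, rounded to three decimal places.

1.333

u · v = 4·1 + (-3)·(-2) + 3·(-2) = 4 + 6 - 6 = 4
|v| = √(1 + 4 + 4) = √9 ≈ 3.0000
comp_v u = 4 / √9 ≈ 1.333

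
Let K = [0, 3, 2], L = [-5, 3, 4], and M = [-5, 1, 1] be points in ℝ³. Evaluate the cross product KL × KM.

(4, -15, 10)

KL = (-5, 0, 2)
KM = (-5, -2, -1)
i: 0·(-1) - 2·(-2) = 0 - (-4) = 4
j: 2·(-5) - (-5)·(-1) = -10 - 5 = -15
k: (-5)·(-2) - 0·(-5) = 10 - 0 = 10
KL × KM = (4, -15, 10)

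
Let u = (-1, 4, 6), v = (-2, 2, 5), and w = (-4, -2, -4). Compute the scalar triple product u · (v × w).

v × w:
i: 2·(-4) - 5·(-2) = -8 - (-10) = 2
j: 5·(-4) - (-2)·(-4) = -20 - 8 = -28
k: (-2)·(-2) - 2·(-4) = 4 - (-8) = 12
v × w = (2, -28, 12)
u · (v × w) = (-1)·2 + 4·(-28) + 6·12 = -2 - 112 + 72 = -42

-42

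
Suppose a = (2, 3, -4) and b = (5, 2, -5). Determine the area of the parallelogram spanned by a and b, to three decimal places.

16.432

i: 3·(-5) - (-4)·2 = -15 - (-8) = -7
j: (-4)·5 - 2·(-5) = -20 - (-10) = -10
k: 2·2 - 3·5 = 4 - 15 = -11
a × b = (-7, -10, -11)
|a × b| = √((-7)² + (-10)² + (-11)²) = √270 ≈ 16.4317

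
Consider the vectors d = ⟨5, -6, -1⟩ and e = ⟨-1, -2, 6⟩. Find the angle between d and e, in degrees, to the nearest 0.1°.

d · e = 5·(-1) + (-6)·(-2) + (-1)·6 = -5 + 12 - 6 = 1
|d|² = 25 + 36 + 1 = 62,  |d| = √62 ≈ 7.874008
|e|² = 1 + 4 + 36 = 41,  |e| = √41 ≈ 6.403124
cos θ = 1 / (7.874008 · 6.403124) ≈ 0.01983
θ = arccos(0.01983) ≈ 88.9°

88.9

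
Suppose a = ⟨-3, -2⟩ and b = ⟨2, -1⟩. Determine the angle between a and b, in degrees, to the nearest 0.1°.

119.7

a · b = (-3)·2 + (-2)·(-1) = -6 + 2 = -4
|a|² = 9 + 4 = 13,  |a| = √13 ≈ 3.605551
|b|² = 4 + 1 = 5,  |b| = √5 ≈ 2.236068
cos θ = -4 / (3.605551 · 2.236068) ≈ -0.49614
θ = arccos(-0.49614) ≈ 119.7°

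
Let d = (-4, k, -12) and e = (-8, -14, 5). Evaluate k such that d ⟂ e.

-2

d · e = (-4)·(-8) + k·(-14) + (-12)·5 = -28 - 14k
Set equal to 0: -14k = 28, so k = -2.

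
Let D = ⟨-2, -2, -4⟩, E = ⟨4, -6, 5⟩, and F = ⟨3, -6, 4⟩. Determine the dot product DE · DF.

118

DE = E − D = (6, -4, 9)
DF = F − D = (5, -4, 8)
DE · DF = 6·5 + (-4)·(-4) + 9·8 = 30 + 16 + 72 = 118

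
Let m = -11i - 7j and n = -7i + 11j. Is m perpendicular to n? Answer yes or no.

yes

m · n = (-11)·(-7) + (-7)·11 = 77 - 77 = 0
Zero, so the vectors are orthogonal.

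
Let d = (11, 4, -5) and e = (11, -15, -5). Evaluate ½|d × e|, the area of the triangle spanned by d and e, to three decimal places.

i: 4·(-5) - (-5)·(-15) = -20 - 75 = -95
j: (-5)·11 - 11·(-5) = -55 - (-55) = 0
k: 11·(-15) - 4·11 = -165 - 44 = -209
d × e = (-95, 0, -209)
|d × e| = √((-95)² + 0² + (-209)²) = √52706 ≈ 229.5779
area = ½ · 229.5779 ≈ 114.789

114.789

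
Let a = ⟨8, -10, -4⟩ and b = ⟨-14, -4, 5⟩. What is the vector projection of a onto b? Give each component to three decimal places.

a · b = 8·(-14) + (-10)·(-4) + (-4)·5 = -112 + 40 - 20 = -92
|b|² = 196 + 16 + 25 = 237
proj_b a = (-92/237) · (-14, -4, 5) ≈ (5.435, 1.553, -1.941)

(5.435, 1.553, -1.941)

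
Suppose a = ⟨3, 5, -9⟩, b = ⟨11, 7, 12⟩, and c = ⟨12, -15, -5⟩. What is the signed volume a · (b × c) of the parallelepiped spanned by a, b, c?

b × c:
i: 7·(-5) - 12·(-15) = -35 - (-180) = 145
j: 12·12 - 11·(-5) = 144 - (-55) = 199
k: 11·(-15) - 7·12 = -165 - 84 = -249
b × c = (145, 199, -249)
a · (b × c) = 3·145 + 5·199 + (-9)·(-249) = 435 + 995 + 2241 = 3671

3671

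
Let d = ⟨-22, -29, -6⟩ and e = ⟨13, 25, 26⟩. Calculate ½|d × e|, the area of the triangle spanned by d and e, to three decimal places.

399.619

i: (-29)·26 - (-6)·25 = -754 - (-150) = -604
j: (-6)·13 - (-22)·26 = -78 - (-572) = 494
k: (-22)·25 - (-29)·13 = -550 - (-377) = -173
d × e = (-604, 494, -173)
|d × e| = √((-604)² + 494² + (-173)²) = √638781 ≈ 799.2378
area = ½ · 799.2378 ≈ 399.619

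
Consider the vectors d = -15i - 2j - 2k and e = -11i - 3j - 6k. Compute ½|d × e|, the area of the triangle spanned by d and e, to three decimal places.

i: (-2)·(-6) - (-2)·(-3) = 12 - 6 = 6
j: (-2)·(-11) - (-15)·(-6) = 22 - 90 = -68
k: (-15)·(-3) - (-2)·(-11) = 45 - 22 = 23
d × e = (6, -68, 23)
|d × e| = √(6² + (-68)² + 23²) = √5189 ≈ 72.0347
area = ½ · 72.0347 ≈ 36.017

36.017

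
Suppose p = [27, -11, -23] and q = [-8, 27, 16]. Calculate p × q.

(445, -248, 641)

i: (-11)·16 - (-23)·27 = -176 - (-621) = 445
j: (-23)·(-8) - 27·16 = 184 - 432 = -248
k: 27·27 - (-11)·(-8) = 729 - 88 = 641
p × q = (445, -248, 641)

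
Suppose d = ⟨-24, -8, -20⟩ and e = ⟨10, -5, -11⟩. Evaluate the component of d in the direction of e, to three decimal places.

1.275

d · e = (-24)·10 + (-8)·(-5) + (-20)·(-11) = -240 + 40 + 220 = 20
|e| = √(100 + 25 + 121) = √246 ≈ 15.6844
comp_e d = 20 / √246 ≈ 1.275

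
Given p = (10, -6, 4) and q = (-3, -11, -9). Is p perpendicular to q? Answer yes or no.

p · q = 10·(-3) + (-6)·(-11) + 4·(-9) = -30 + 66 - 36 = 0
Zero, so the vectors are orthogonal.

yes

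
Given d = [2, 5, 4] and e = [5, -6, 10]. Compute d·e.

d · e = 2·5 + 5·(-6) + 4·10 = 10 - 30 + 40 = 20

20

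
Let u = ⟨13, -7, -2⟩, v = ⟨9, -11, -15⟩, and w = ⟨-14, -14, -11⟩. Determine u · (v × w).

-2760

v × w:
i: (-11)·(-11) - (-15)·(-14) = 121 - 210 = -89
j: (-15)·(-14) - 9·(-11) = 210 - (-99) = 309
k: 9·(-14) - (-11)·(-14) = -126 - 154 = -280
v × w = (-89, 309, -280)
u · (v × w) = 13·(-89) + (-7)·309 + (-2)·(-280) = -1157 - 2163 + 560 = -2760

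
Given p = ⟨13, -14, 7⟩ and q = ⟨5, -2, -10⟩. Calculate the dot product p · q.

23

p · q = 13·5 + (-14)·(-2) + 7·(-10) = 65 + 28 - 70 = 23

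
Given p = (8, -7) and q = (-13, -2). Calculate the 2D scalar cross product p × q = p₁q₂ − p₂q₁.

8·(-2) - (-7)·(-13) = -16 - 91 = -107

-107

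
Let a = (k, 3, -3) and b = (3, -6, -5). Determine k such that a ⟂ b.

a · b = k·3 + 3·(-6) + (-3)·(-5) = -3 + 3k
Set equal to 0: 3k = 3, so k = 1.

1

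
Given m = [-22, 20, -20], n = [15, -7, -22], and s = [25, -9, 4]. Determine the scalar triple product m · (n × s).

-8028

n × s:
i: (-7)·4 - (-22)·(-9) = -28 - 198 = -226
j: (-22)·25 - 15·4 = -550 - 60 = -610
k: 15·(-9) - (-7)·25 = -135 - (-175) = 40
n × s = (-226, -610, 40)
m · (n × s) = (-22)·(-226) + 20·(-610) + (-20)·40 = 4972 - 12200 - 800 = -8028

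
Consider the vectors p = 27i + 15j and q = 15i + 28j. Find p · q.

p · q = 27·15 + 15·28 = 405 + 420 = 825

825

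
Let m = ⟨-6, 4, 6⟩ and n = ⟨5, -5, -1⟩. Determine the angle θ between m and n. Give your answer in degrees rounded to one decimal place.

146.7

m · n = (-6)·5 + 4·(-5) + 6·(-1) = -30 - 20 - 6 = -56
|m|² = 36 + 16 + 36 = 88,  |m| = √88 ≈ 9.380832
|n|² = 25 + 25 + 1 = 51,  |n| = √51 ≈ 7.141428
cos θ = -56 / (9.380832 · 7.141428) ≈ -0.83591
θ = arccos(-0.83591) ≈ 146.7°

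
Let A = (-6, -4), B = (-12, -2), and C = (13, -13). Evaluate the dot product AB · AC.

-132

AB = B − A = (-6, 2)
AC = C − A = (19, -9)
AB · AC = (-6)·19 + 2·(-9) = -114 - 18 = -132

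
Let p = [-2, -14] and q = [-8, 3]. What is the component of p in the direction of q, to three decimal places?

p · q = (-2)·(-8) + (-14)·3 = 16 - 42 = -26
|q| = √(64 + 9) = √73 ≈ 8.5440
comp_q p = -26 / √73 ≈ -3.043

-3.043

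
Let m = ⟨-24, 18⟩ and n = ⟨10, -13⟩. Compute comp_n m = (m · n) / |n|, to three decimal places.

-28.900

m · n = (-24)·10 + 18·(-13) = -240 - 234 = -474
|n| = √(100 + 169) = √269 ≈ 16.4012
comp_n m = -474 / √269 ≈ -28.900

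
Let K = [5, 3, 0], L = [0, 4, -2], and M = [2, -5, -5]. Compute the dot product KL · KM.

17

KL = L − K = (-5, 1, -2)
KM = M − K = (-3, -8, -5)
KL · KM = (-5)·(-3) + 1·(-8) + (-2)·(-5) = 15 - 8 + 10 = 17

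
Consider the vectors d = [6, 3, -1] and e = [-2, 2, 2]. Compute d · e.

d · e = 6·(-2) + 3·2 + (-1)·2 = -12 + 6 - 2 = -8

-8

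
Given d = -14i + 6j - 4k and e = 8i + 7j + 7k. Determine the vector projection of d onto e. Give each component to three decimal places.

(-4.840, -4.235, -4.235)

d · e = (-14)·8 + 6·7 + (-4)·7 = -112 + 42 - 28 = -98
|e|² = 64 + 49 + 49 = 162
proj_e d = (-98/162) · (8, 7, 7) ≈ (-4.840, -4.235, -4.235)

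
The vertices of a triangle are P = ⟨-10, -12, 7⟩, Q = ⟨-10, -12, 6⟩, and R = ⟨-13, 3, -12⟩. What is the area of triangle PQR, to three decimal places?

PQ = (0, 0, -1),  PR = (-3, 15, -19)
i: 0·(-19) - (-1)·15 = 0 - (-15) = 15
j: (-1)·(-3) - 0·(-19) = 3 - 0 = 3
k: 0·15 - 0·(-3) = 0 - 0 = 0
PQ × PR = (15, 3, 0)
|PQ × PR| = √234 ≈ 15.2971
area = ½ · 15.2971 ≈ 7.649

7.649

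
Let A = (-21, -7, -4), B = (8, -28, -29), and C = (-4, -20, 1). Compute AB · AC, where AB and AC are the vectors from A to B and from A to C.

AB = B − A = (29, -21, -25)
AC = C − A = (17, -13, 5)
AB · AC = 29·17 + (-21)·(-13) + (-25)·5 = 493 + 273 - 125 = 641

641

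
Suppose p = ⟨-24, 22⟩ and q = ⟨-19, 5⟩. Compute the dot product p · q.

566

p · q = (-24)·(-19) + 22·5 = 456 + 110 = 566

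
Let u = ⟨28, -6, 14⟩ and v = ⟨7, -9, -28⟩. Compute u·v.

u · v = 28·7 + (-6)·(-9) + 14·(-28) = 196 + 54 - 392 = -142

-142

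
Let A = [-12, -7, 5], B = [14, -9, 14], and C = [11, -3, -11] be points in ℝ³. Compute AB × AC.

(-4, 623, 150)

AB = (26, -2, 9)
AC = (23, 4, -16)
i: (-2)·(-16) - 9·4 = 32 - 36 = -4
j: 9·23 - 26·(-16) = 207 - (-416) = 623
k: 26·4 - (-2)·23 = 104 - (-46) = 150
AB × AC = (-4, 623, 150)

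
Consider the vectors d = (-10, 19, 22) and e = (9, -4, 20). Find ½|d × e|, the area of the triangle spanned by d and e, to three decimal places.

i: 19·20 - 22·(-4) = 380 - (-88) = 468
j: 22·9 - (-10)·20 = 198 - (-200) = 398
k: (-10)·(-4) - 19·9 = 40 - 171 = -131
d × e = (468, 398, -131)
|d × e| = √(468² + 398² + (-131)²) = √394589 ≈ 628.1632
area = ½ · 628.1632 ≈ 314.082

314.082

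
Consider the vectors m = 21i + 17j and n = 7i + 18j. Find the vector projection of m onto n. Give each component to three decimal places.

m · n = 21·7 + 17·18 = 147 + 306 = 453
|n|² = 49 + 324 = 373
proj_n m = (453/373) · (7, 18) ≈ (8.501, 21.861)

(8.501, 21.861)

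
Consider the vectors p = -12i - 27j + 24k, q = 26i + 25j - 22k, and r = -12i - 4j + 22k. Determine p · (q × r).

q × r:
i: 25·22 - (-22)·(-4) = 550 - 88 = 462
j: (-22)·(-12) - 26·22 = 264 - 572 = -308
k: 26·(-4) - 25·(-12) = -104 - (-300) = 196
q × r = (462, -308, 196)
p · (q × r) = (-12)·462 + (-27)·(-308) + 24·196 = -5544 + 8316 + 4704 = 7476

7476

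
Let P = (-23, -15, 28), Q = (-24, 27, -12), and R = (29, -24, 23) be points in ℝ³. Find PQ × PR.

(-570, -2085, -2175)

PQ = (-1, 42, -40)
PR = (52, -9, -5)
i: 42·(-5) - (-40)·(-9) = -210 - 360 = -570
j: (-40)·52 - (-1)·(-5) = -2080 - 5 = -2085
k: (-1)·(-9) - 42·52 = 9 - 2184 = -2175
PQ × PR = (-570, -2085, -2175)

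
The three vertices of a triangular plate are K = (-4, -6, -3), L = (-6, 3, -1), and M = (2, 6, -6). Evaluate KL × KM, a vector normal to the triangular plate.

KL = (-2, 9, 2)
KM = (6, 12, -3)
i: 9·(-3) - 2·12 = -27 - 24 = -51
j: 2·6 - (-2)·(-3) = 12 - 6 = 6
k: (-2)·12 - 9·6 = -24 - 54 = -78
KL × KM = (-51, 6, -78)

(-51, 6, -78)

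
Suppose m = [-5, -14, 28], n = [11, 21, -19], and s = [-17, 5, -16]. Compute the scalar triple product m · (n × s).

n × s:
i: 21·(-16) - (-19)·5 = -336 - (-95) = -241
j: (-19)·(-17) - 11·(-16) = 323 - (-176) = 499
k: 11·5 - 21·(-17) = 55 - (-357) = 412
n × s = (-241, 499, 412)
m · (n × s) = (-5)·(-241) + (-14)·499 + 28·412 = 1205 - 6986 + 11536 = 5755

5755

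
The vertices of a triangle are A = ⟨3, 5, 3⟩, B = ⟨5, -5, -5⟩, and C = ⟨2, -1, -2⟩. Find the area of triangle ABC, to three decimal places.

AB = (2, -10, -8),  AC = (-1, -6, -5)
i: (-10)·(-5) - (-8)·(-6) = 50 - 48 = 2
j: (-8)·(-1) - 2·(-5) = 8 - (-10) = 18
k: 2·(-6) - (-10)·(-1) = -12 - 10 = -22
AB × AC = (2, 18, -22)
|AB × AC| = √812 ≈ 28.4956
area = ½ · 28.4956 ≈ 14.248

14.248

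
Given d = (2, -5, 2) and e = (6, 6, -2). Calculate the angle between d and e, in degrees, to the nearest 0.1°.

d · e = 2·6 + (-5)·6 + 2·(-2) = 12 - 30 - 4 = -22
|d|² = 4 + 25 + 4 = 33,  |d| = √33 ≈ 5.744563
|e|² = 36 + 36 + 4 = 76,  |e| = √76 ≈ 8.717798
cos θ = -22 / (5.744563 · 8.717798) ≈ -0.43930
θ = arccos(-0.43930) ≈ 116.1°

116.1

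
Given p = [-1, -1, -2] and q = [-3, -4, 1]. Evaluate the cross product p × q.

i: (-1)·1 - (-2)·(-4) = -1 - 8 = -9
j: (-2)·(-3) - (-1)·1 = 6 - (-1) = 7
k: (-1)·(-4) - (-1)·(-3) = 4 - 3 = 1
p × q = (-9, 7, 1)

(-9, 7, 1)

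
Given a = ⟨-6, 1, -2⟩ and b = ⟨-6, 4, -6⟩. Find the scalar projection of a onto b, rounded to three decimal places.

a · b = (-6)·(-6) + 1·4 + (-2)·(-6) = 36 + 4 + 12 = 52
|b| = √(36 + 16 + 36) = √88 ≈ 9.3808
comp_b a = 52 / √88 ≈ 5.543

5.543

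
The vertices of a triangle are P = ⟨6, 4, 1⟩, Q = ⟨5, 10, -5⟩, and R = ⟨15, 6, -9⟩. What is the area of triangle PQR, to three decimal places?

PQ = (-1, 6, -6),  PR = (9, 2, -10)
i: 6·(-10) - (-6)·2 = -60 - (-12) = -48
j: (-6)·9 - (-1)·(-10) = -54 - 10 = -64
k: (-1)·2 - 6·9 = -2 - 54 = -56
PQ × PR = (-48, -64, -56)
|PQ × PR| = √9536 ≈ 97.6524
area = ½ · 97.6524 ≈ 48.826

48.826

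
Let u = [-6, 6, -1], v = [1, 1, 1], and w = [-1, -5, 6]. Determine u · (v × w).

-104

v × w:
i: 1·6 - 1·(-5) = 6 - (-5) = 11
j: 1·(-1) - 1·6 = -1 - 6 = -7
k: 1·(-5) - 1·(-1) = -5 - (-1) = -4
v × w = (11, -7, -4)
u · (v × w) = (-6)·11 + 6·(-7) + (-1)·(-4) = -66 - 42 + 4 = -104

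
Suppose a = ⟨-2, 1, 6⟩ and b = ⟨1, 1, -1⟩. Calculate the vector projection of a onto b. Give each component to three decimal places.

a · b = (-2)·1 + 1·1 + 6·(-1) = -2 + 1 - 6 = -7
|b|² = 1 + 1 + 1 = 3
proj_b a = (-7/3) · (1, 1, -1) ≈ (-2.333, -2.333, 2.333)

(-2.333, -2.333, 2.333)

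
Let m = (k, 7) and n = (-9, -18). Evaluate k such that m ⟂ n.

-14

m · n = k·(-9) + 7·(-18) = -126 - 9k
Set equal to 0: -9k = 126, so k = -14.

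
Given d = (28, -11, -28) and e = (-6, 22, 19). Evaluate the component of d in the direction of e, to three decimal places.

d · e = 28·(-6) + (-11)·22 + (-28)·19 = -168 - 242 - 532 = -942
|e| = √(36 + 484 + 361) = √881 ≈ 29.6816
comp_e d = -942 / √881 ≈ -31.737

-31.737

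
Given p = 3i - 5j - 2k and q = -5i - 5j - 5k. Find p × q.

i: (-5)·(-5) - (-2)·(-5) = 25 - 10 = 15
j: (-2)·(-5) - 3·(-5) = 10 - (-15) = 25
k: 3·(-5) - (-5)·(-5) = -15 - 25 = -40
p × q = (15, 25, -40)

(15, 25, -40)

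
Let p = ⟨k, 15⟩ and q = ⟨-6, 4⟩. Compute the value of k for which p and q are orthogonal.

p · q = k·(-6) + 15·4 = 60 - 6k
Set equal to 0: -6k = -60, so k = 10.

10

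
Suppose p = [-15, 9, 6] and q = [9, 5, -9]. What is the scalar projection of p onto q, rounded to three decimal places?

p · q = (-15)·9 + 9·5 + 6·(-9) = -135 + 45 - 54 = -144
|q| = √(81 + 25 + 81) = √187 ≈ 13.6748
comp_q p = -144 / √187 ≈ -10.530

-10.530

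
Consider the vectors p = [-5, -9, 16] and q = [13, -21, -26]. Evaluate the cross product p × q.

i: (-9)·(-26) - 16·(-21) = 234 - (-336) = 570
j: 16·13 - (-5)·(-26) = 208 - 130 = 78
k: (-5)·(-21) - (-9)·13 = 105 - (-117) = 222
p × q = (570, 78, 222)

(570, 78, 222)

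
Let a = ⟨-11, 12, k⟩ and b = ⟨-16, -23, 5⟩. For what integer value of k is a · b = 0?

20

a · b = (-11)·(-16) + 12·(-23) + k·5 = -100 + 5k
Set equal to 0: 5k = 100, so k = 20.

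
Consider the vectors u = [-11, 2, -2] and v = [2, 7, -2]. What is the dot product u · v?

u · v = (-11)·2 + 2·7 + (-2)·(-2) = -22 + 14 + 4 = -4

-4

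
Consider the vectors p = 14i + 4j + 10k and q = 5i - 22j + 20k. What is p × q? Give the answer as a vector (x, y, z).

i: 4·20 - 10·(-22) = 80 - (-220) = 300
j: 10·5 - 14·20 = 50 - 280 = -230
k: 14·(-22) - 4·5 = -308 - 20 = -328
p × q = (300, -230, -328)

(300, -230, -328)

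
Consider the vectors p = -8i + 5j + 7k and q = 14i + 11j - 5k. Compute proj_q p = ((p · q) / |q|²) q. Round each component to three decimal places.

(-3.766, -2.959, 1.345)

p · q = (-8)·14 + 5·11 + 7·(-5) = -112 + 55 - 35 = -92
|q|² = 196 + 121 + 25 = 342
proj_q p = (-92/342) · (14, 11, -5) ≈ (-3.766, -2.959, 1.345)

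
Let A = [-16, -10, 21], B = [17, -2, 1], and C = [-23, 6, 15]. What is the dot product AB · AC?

17

AB = B − A = (33, 8, -20)
AC = C − A = (-7, 16, -6)
AB · AC = 33·(-7) + 8·16 + (-20)·(-6) = -231 + 128 + 120 = 17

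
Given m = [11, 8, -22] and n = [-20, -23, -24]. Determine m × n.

(-698, 704, -93)

i: 8·(-24) - (-22)·(-23) = -192 - 506 = -698
j: (-22)·(-20) - 11·(-24) = 440 - (-264) = 704
k: 11·(-23) - 8·(-20) = -253 - (-160) = -93
m × n = (-698, 704, -93)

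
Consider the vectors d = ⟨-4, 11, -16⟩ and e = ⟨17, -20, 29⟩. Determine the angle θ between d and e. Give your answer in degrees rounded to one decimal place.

d · e = (-4)·17 + 11·(-20) + (-16)·29 = -68 - 220 - 464 = -752
|d|² = 16 + 121 + 256 = 393,  |d| = √393 ≈ 19.824228
|e|² = 289 + 400 + 841 = 1530,  |e| = √1530 ≈ 39.115214
cos θ = -752 / (19.824228 · 39.115214) ≈ -0.96979
θ = arccos(-0.96979) ≈ 165.9°

165.9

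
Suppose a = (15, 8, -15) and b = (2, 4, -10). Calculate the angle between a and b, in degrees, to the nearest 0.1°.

31.4

a · b = 15·2 + 8·4 + (-15)·(-10) = 30 + 32 + 150 = 212
|a|² = 225 + 64 + 225 = 514,  |a| = √514 ≈ 22.671568
|b|² = 4 + 16 + 100 = 120,  |b| = √120 ≈ 10.954451
cos θ = 212 / (22.671568 · 10.954451) ≈ 0.85362
θ = arccos(0.85362) ≈ 31.4°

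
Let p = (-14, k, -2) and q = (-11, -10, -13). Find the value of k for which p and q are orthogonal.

p · q = (-14)·(-11) + k·(-10) + (-2)·(-13) = 180 - 10k
Set equal to 0: -10k = -180, so k = 18.

18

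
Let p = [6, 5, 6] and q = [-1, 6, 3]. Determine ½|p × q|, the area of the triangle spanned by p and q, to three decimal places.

25.971

i: 5·3 - 6·6 = 15 - 36 = -21
j: 6·(-1) - 6·3 = -6 - 18 = -24
k: 6·6 - 5·(-1) = 36 - (-5) = 41
p × q = (-21, -24, 41)
|p × q| = √((-21)² + (-24)² + 41²) = √2698 ≈ 51.9423
area = ½ · 51.9423 ≈ 25.971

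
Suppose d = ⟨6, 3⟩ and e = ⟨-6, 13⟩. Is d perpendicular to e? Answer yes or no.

no

d · e = 6·(-6) + 3·13 = -36 + 39 = 3
Nonzero, so the vectors are not orthogonal.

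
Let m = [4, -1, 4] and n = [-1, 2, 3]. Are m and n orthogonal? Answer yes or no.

no

m · n = 4·(-1) + (-1)·2 + 4·3 = -4 - 2 + 12 = 6
Nonzero, so the vectors are not orthogonal.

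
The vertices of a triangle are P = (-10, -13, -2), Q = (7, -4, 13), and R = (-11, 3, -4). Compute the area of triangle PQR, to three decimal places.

190.975

PQ = (17, 9, 15),  PR = (-1, 16, -2)
i: 9·(-2) - 15·16 = -18 - 240 = -258
j: 15·(-1) - 17·(-2) = -15 - (-34) = 19
k: 17·16 - 9·(-1) = 272 - (-9) = 281
PQ × PR = (-258, 19, 281)
|PQ × PR| = √145886 ≈ 381.9503
area = ½ · 381.9503 ≈ 190.975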